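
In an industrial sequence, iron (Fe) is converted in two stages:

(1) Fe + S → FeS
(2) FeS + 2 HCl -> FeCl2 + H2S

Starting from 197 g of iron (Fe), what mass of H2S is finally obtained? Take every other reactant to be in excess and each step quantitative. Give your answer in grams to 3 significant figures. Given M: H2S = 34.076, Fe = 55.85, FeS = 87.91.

120 g

n(Fe) = 197.0 / 55.85 = 3.527 mol.
Step 1 gives a 1:1 ratio of Fe to FeS, so n(FeS) = 3.527 mol.
In step 2 the FeS:H2S ratio is 1:1, so n(H2S) = 3.527 mol.
Mass of H2S = 3.527 × 34.076 = 120.2 g.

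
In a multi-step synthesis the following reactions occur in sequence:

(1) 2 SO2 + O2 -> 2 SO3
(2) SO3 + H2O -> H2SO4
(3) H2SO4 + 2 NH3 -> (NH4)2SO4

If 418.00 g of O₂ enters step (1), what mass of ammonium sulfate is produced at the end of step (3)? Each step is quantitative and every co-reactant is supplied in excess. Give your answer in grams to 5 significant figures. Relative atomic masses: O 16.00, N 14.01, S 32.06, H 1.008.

3452.3 g

M(O2) = 2(16.00) = 32.00 g/mol.
M((NH4)2SO4) = 2(14.01) + 8(1.008) + 32.06 + 4(16.00) = 132.144 g/mol.
n(O2) = 418.00 / 32.00 = 13.0625 mol.
Reaction (1): O2→SO3 ratio 1:2 ⇒ n(SO3) = 26.1250 mol.
Reaction (2): SO3→H2SO4 ratio 1:1 ⇒ n(H2SO4) = 26.1250 mol.
Reaction (3): H2SO4→(NH4)2SO4 ratio 1:1 ⇒ n((NH4)2SO4) = 26.1250 mol.
Mass of (NH4)2SO4 = 26.1250 × 132.144 = 3452.26 g.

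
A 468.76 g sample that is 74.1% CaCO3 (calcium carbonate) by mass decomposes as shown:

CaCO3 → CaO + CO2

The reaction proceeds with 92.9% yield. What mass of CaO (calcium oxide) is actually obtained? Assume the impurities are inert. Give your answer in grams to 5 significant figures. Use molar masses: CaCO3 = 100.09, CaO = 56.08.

180.80 g

Pure CaCO3 available = 468.76 g × 0.741 = 347.351 g.
n(CaCO3) = 347.351 g / 100.09 g/mol = 3.47039 mol.
From the equation the CaCO3:CaO mole ratio is 1:1, so n(CaO) = 3.47039 × 1/1 = 3.47039 mol.
Mass of CaO = 3.47039 mol × 56.08 g/mol = 194.619 g.
Actual mass collected = 194.619 g × 0.929 = 180.801 g.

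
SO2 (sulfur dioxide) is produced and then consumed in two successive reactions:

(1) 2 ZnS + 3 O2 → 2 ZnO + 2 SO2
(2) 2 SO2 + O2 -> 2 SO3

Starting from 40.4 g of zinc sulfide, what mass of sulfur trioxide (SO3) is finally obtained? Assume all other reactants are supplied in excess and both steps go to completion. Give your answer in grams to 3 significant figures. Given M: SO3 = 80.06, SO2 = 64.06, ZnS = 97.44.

33.2 g

n(ZnS) = 40.40 / 97.44 = 0.4146 mol.
Step 1 gives a 2:2 ratio of ZnS to SO2, so n(SO2) = 0.4146 mol.
In step 2 the SO2:SO3 ratio is 2:2, so n(SO3) = 0.4146 mol.
Mass of SO3 = 0.4146 × 80.06 = 33.19 g.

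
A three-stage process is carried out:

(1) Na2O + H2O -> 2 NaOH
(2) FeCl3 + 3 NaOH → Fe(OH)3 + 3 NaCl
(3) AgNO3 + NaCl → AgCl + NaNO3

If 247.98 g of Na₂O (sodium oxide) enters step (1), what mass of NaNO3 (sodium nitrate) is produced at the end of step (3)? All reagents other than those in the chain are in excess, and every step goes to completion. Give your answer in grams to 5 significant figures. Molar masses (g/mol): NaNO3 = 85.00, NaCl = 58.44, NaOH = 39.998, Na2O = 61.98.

680.16 g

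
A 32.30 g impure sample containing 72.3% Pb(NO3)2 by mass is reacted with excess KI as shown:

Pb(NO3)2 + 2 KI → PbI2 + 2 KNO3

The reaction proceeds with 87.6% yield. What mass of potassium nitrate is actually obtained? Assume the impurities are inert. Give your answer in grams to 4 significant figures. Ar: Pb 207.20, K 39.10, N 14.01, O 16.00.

Pure Pb(NO3)2 available = 32.30 g × 0.723 = 23.353 g.
M(Pb(NO3)2) = 207.20 + 2(14.01) + 6(16.00) = 331.22 g/mol.
M(KNO3) = 39.10 + 14.01 + 3(16.00) = 101.11 g/mol.
n(Pb(NO3)2) = 23.353 g / 331.22 g/mol = 0.070506 mol.
From the equation the Pb(NO3)2:KNO3 mole ratio is 1:2, so n(KNO3) = 0.070506 × 2/1 = 0.14101 mol.
Mass of KNO3 = 0.14101 mol × 101.11 g/mol = 14.258 g.
Actual mass collected = 14.258 g × 0.876 = 12.490 g.

12.49 g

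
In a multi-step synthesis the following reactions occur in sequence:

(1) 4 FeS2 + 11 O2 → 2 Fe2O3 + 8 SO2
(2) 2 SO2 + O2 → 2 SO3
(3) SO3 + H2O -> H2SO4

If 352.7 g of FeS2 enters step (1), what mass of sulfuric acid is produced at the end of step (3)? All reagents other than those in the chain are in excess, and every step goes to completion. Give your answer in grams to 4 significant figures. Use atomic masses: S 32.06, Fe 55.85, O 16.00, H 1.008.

M(FeS2) = 55.85 + 2(32.06) = 119.97 g/mol.
M(H2SO4) = 2(1.008) + 32.06 + 4(16.00) = 98.076 g/mol.
n(FeS2) = 352.7 / 119.97 = 2.9399 mol.
Reaction (1): FeS2→SO2 ratio 4:8 ⇒ n(SO2) = 5.8798 mol.
Reaction (2): SO2→SO3 ratio 2:2 ⇒ n(SO3) = 5.8798 mol.
Reaction (3): SO3→H2SO4 ratio 1:1 ⇒ n(H2SO4) = 5.8798 mol.
Mass of H2SO4 = 5.8798 × 98.076 = 576.67 g.

576.7 g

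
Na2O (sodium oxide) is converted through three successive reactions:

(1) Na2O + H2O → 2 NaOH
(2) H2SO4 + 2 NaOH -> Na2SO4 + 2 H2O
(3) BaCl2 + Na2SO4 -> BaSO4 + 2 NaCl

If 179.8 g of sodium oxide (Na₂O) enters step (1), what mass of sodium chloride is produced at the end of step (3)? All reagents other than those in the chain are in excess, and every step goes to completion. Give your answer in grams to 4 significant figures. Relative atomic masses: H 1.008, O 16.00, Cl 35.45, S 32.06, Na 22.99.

339.1 g

M(Na2O) = 2(22.99) + 16.00 = 61.98 g/mol.
M(NaCl) = 22.99 + 35.45 = 58.44 g/mol.
n(Na2O) = 179.8 / 61.98 = 2.9009 mol.
Reaction (1): Na2O→NaOH ratio 1:2 ⇒ n(NaOH) = 5.8019 mol.
Reaction (2): NaOH→Na2SO4 ratio 2:1 ⇒ n(Na2SO4) = 2.9009 mol.
Reaction (3): Na2SO4→NaCl ratio 1:2 ⇒ n(NaCl) = 5.8019 mol.
Mass of NaCl = 5.8019 × 58.44 = 339.06 g.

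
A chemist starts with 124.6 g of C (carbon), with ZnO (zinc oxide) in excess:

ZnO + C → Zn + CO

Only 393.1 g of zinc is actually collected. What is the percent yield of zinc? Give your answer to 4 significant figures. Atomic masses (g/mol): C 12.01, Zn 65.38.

M(C) = 12.01 g/mol.
M(Zn) = 65.38 g/mol.
n(C) = 124.60 g / 12.01 g/mol = 10.375 mol.
From the equation the C:Zn mole ratio is 1:1, so n(Zn) = 10.375 × 1/1 = 10.375 mol.
Mass of Zn = 10.375 mol × 65.38 g/mol = 678.30 g.
This is the theoretical yield. Percent yield = 393.1 g / 678.30 g × 100% = 57.954%.

57.95 %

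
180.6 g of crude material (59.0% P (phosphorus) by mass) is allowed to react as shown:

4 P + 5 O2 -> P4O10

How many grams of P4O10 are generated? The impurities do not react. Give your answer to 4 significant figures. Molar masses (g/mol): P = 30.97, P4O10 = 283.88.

Mass of pure P = 180.6 g × 0.590 = 106.55 g.
n(P) = 106.55 g / 30.97 g/mol = 3.4406 mol.
From the equation the P:P4O10 mole ratio is 4:1, so n(P4O10) = 3.4406 × 1/4 = 0.86014 mol.
Mass of P4O10 = 0.86014 mol × 283.88 g/mol = 244.18 g.

244.2 g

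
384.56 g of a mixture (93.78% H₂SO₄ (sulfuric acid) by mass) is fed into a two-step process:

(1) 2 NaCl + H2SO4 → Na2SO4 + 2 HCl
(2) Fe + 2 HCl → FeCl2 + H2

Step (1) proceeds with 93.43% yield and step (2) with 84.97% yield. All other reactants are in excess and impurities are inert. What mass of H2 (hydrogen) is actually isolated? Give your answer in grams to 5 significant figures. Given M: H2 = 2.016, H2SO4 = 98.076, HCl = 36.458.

Pure H2SO4 = 384.56 × 0.9378 = 360.640 g.
n(H2SO4) = 360.640 / 98.076 = 3.67715 mol.
Step 1 (H2SO4:HCl = 1:2): theoretical n(HCl) = 7.35430 mol; at 93.43% yield, n(HCl) = 6.87113 mol.
Step 2 (HCl:H2 = 2:1): theoretical n(H2) = 3.43556 mol, so theoretical mass = 3.43556 × 2.016 = 6.92610 g.
At 84.97% yield, actual mass of H2 = 6.92610 × 0.8497 = 5.88510 g.

5.8851 g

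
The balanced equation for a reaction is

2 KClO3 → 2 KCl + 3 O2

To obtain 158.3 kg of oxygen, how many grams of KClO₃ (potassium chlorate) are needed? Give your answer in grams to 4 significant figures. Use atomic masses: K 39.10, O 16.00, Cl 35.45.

M(O2) = 2(16.00) = 32.00 g/mol.
M(KClO3) = 39.10 + 35.45 + 3(16.00) = 122.55 g/mol.
Convert: 158.3 kg = 158300 g.
n(O2) = 158300 g / 32.00 g/mol = 4946.9 mol.
From the equation the O2:KClO3 mole ratio is 3:2, so n(KClO3) = 4946.9 × 2/3 = 3297.9 mol.
Mass of KClO3 = 3297.9 mol × 122.55 g/mol = 404160 g.

404200 g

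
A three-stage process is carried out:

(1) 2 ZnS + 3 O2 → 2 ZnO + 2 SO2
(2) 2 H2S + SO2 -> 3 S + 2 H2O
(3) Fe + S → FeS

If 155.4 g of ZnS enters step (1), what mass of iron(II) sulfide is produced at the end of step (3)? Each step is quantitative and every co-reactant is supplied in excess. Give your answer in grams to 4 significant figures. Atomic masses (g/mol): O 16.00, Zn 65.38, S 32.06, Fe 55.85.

420.6 g

M(ZnS) = 65.38 + 32.06 = 97.44 g/mol.
M(FeS) = 55.85 + 32.06 = 87.91 g/mol.
n(ZnS) = 155.4 / 97.44 = 1.5948 mol.
Reaction (1): ZnS→SO2 ratio 2:2 ⇒ n(SO2) = 1.5948 mol.
Reaction (2): SO2→S ratio 1:3 ⇒ n(S) = 4.7845 mol.
Reaction (3): S→FeS ratio 1:1 ⇒ n(FeS) = 4.7845 mol.
Mass of FeS = 4.7845 × 87.91 = 420.60 g.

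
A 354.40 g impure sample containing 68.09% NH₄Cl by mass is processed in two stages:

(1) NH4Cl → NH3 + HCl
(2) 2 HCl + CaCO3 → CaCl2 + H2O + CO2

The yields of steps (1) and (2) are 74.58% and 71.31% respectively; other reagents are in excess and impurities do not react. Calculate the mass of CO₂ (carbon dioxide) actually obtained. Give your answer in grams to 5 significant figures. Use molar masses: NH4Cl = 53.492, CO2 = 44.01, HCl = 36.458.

Pure NH4Cl = 354.40 × 0.6809 = 241.311 g.
n(NH4Cl) = 241.311 / 53.492 = 4.51116 mol.
Step 1 (NH4Cl:HCl = 1:1): theoretical n(HCl) = 4.51116 mol; at 74.58% yield, n(HCl) = 3.36442 mol.
Step 2 (HCl:CO2 = 2:1): theoretical n(CO2) = 1.68221 mol, so theoretical mass = 1.68221 × 44.01 = 74.0341 g.
At 71.31% yield, actual mass of CO2 = 74.0341 × 0.7131 = 52.7937 g.

52.794 g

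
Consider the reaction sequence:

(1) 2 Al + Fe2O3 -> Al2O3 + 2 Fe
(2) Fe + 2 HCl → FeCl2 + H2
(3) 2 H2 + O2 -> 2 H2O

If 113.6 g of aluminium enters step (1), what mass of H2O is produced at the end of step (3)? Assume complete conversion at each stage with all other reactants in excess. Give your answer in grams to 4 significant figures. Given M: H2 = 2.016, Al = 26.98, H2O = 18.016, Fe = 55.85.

75.86 g

n(Al) = 113.6 / 26.98 = 4.2105 mol.
Reaction (1): Al→Fe ratio 2:2 ⇒ n(Fe) = 4.2105 mol.
Reaction (2): Fe→H2 ratio 1:1 ⇒ n(H2) = 4.2105 mol.
Reaction (3): H2→H2O ratio 2:2 ⇒ n(H2O) = 4.2105 mol.
Mass of H2O = 4.2105 × 18.016 = 75.857 g.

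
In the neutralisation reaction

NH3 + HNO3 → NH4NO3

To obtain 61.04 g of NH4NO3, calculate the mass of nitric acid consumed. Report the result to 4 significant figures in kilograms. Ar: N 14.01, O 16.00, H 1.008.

M(NH4NO3) = 2(14.01) + 4(1.008) + 3(16.00) = 80.052 g/mol.
M(HNO3) = 1.008 + 14.01 + 3(16.00) = 63.018 g/mol.
n(NH4NO3) = 61.040 g / 80.052 g/mol = 0.76250 mol.
From the equation the NH4NO3:HNO3 mole ratio is 1:1, so n(HNO3) = 0.76250 × 1/1 = 0.76250 mol.
Mass of HNO3 = 0.76250 mol × 63.018 g/mol = 48.052 g.
Converting to kg: 48.052 g = 0.04805 kg.

0.04805 kg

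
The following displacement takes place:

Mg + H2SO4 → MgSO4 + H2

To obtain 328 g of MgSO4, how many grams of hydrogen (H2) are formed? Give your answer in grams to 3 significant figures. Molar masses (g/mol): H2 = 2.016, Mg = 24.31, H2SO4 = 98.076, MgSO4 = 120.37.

n(MgSO4) = 328.0 g / 120.37 g/mol = 2.725 mol.
From the equation the MgSO4:H2 mole ratio is 1:1, so n(H2) = 2.725 × 1/1 = 2.725 mol.
Mass of H2 = 2.725 mol × 2.016 g/mol = 5.493 g.

5.49 g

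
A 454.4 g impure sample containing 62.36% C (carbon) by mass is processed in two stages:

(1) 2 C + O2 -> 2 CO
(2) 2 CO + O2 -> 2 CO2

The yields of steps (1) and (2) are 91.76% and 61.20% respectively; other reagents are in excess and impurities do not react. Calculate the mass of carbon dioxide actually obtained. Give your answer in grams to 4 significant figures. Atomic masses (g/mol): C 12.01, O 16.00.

Pure C = 454.4 × 0.6236 = 283.36 g.
M(C) = 12.01 g/mol.
M(CO2) = 12.01 + 2(16.00) = 44.01 g/mol.
n(C) = 283.36 / 12.01 = 23.594 mol.
Step 1 (C:CO = 2:2): theoretical n(CO) = 23.594 mol; at 91.76% yield, n(CO) = 21.650 mol.
Step 2 (CO:CO2 = 2:2): theoretical n(CO2) = 21.650 mol, so theoretical mass = 21.650 × 44.01 = 952.81 g.
At 61.20% yield, actual mass of CO2 = 952.81 × 0.6120 = 583.12 g.

583.1 g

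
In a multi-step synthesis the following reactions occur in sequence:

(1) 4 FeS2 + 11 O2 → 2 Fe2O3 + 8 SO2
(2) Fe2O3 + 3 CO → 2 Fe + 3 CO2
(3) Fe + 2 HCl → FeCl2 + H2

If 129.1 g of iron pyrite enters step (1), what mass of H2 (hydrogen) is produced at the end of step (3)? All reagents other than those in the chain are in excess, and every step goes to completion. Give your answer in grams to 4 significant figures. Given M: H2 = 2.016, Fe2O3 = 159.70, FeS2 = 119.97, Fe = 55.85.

2.169 g

n(FeS2) = 129.1 / 119.97 = 1.0761 mol.
Reaction (1): FeS2→Fe2O3 ratio 4:2 ⇒ n(Fe2O3) = 0.53805 mol.
Reaction (2): Fe2O3→Fe ratio 1:2 ⇒ n(Fe) = 1.0761 mol.
Reaction (3): Fe→H2 ratio 1:1 ⇒ n(H2) = 1.0761 mol.
Mass of H2 = 1.0761 × 2.016 = 2.1694 g.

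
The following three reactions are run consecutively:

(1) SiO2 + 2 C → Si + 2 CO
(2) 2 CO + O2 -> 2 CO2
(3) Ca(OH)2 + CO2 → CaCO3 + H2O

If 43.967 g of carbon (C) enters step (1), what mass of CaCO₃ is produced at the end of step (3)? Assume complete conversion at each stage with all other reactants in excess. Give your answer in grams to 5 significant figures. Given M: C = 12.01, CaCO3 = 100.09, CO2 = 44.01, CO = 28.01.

n(C) = 43.967 / 12.01 = 3.66087 mol.
Reaction (1): C→CO ratio 2:2 ⇒ n(CO) = 3.66087 mol.
Reaction (2): CO→CO2 ratio 2:2 ⇒ n(CO2) = 3.66087 mol.
Reaction (3): CO2→CaCO3 ratio 1:1 ⇒ n(CaCO3) = 3.66087 mol.
Mass of CaCO3 = 3.66087 × 100.09 = 366.416 g.

366.42 g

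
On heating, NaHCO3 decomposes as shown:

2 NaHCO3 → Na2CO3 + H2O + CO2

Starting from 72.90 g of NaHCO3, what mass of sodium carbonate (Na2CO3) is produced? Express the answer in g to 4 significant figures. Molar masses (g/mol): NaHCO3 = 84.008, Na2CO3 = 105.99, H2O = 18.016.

45.99 g

n(NaHCO3) = 72.900 g / 84.008 g/mol = 0.86777 mol.
From the equation the NaHCO3:Na2CO3 mole ratio is 2:1, so n(Na2CO3) = 0.86777 × 1/2 = 0.43389 mol.
Mass of Na2CO3 = 0.43389 mol × 105.99 g/mol = 45.988 g.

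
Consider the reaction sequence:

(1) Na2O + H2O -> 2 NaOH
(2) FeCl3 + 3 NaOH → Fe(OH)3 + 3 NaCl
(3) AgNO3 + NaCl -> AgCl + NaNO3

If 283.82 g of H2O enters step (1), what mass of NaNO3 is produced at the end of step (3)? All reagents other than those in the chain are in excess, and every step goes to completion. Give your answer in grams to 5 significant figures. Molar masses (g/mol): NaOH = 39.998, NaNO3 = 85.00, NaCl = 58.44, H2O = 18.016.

n(H2O) = 283.82 / 18.016 = 15.7538 mol.
Reaction (1): H2O→NaOH ratio 1:2 ⇒ n(NaOH) = 31.5075 mol.
Reaction (2): NaOH→NaCl ratio 3:3 ⇒ n(NaCl) = 31.5075 mol.
Reaction (3): NaCl→NaNO3 ratio 1:1 ⇒ n(NaNO3) = 31.5075 mol.
Mass of NaNO3 = 31.5075 × 85.00 = 2678.14 g.

2678.1 g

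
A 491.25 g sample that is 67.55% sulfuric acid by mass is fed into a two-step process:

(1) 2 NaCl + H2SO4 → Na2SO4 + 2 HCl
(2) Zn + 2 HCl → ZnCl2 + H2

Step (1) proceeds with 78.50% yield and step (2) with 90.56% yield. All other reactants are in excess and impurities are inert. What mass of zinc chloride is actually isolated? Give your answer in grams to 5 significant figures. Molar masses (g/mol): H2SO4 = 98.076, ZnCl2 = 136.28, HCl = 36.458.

327.80 g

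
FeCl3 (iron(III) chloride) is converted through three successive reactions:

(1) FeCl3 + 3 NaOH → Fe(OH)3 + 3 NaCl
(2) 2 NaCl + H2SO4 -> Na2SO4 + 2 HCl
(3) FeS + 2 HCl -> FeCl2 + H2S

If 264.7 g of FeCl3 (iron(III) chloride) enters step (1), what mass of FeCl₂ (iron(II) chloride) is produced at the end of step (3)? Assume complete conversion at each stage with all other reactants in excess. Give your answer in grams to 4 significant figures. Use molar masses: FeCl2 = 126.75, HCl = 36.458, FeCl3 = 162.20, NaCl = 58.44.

n(FeCl3) = 264.7 / 162.20 = 1.6319 mol.
Reaction (1): FeCl3→NaCl ratio 1:3 ⇒ n(NaCl) = 4.8958 mol.
Reaction (2): NaCl→HCl ratio 2:2 ⇒ n(HCl) = 4.8958 mol.
Reaction (3): HCl→FeCl2 ratio 2:1 ⇒ n(FeCl2) = 2.4479 mol.
Mass of FeCl2 = 2.4479 × 126.75 = 310.27 g.

310.3 g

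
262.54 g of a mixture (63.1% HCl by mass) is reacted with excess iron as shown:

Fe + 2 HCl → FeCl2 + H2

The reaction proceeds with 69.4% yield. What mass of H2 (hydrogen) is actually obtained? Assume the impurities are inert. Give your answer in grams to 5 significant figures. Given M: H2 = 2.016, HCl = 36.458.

3.1787 g

Pure HCl available = 262.54 g × 0.631 = 165.663 g.
n(HCl) = 165.663 g / 36.458 g/mol = 4.54393 mol.
From the equation the HCl:H2 mole ratio is 2:1, so n(H2) = 4.54393 × 1/2 = 2.27197 mol.
Mass of H2 = 2.27197 mol × 2.016 g/mol = 4.58029 g.
Actual mass collected = 4.58029 g × 0.694 = 3.17872 g.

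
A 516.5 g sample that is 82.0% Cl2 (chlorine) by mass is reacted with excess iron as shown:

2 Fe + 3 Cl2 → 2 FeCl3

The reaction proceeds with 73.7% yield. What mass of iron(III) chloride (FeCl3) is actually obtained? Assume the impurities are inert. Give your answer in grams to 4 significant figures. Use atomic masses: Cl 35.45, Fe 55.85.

476.1 g

Pure Cl2 available = 516.5 g × 0.820 = 423.53 g.
M(Cl2) = 2(35.45) = 70.90 g/mol.
M(FeCl3) = 55.85 + 3(35.45) = 162.20 g/mol.
n(Cl2) = 423.53 g / 70.90 g/mol = 5.9736 mol.
From the equation the Cl2:FeCl3 mole ratio is 3:2, so n(FeCl3) = 5.9736 × 2/3 = 3.9824 mol.
Mass of FeCl3 = 3.9824 mol × 162.20 g/mol = 645.95 g.
Actual mass collected = 645.95 g × 0.737 = 476.06 g.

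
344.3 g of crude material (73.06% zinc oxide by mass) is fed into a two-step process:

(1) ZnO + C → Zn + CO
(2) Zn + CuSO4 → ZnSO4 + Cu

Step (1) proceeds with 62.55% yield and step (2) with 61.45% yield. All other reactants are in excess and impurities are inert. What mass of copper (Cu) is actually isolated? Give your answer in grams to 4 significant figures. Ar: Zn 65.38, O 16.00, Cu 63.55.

75.50 g

Pure ZnO = 344.3 × 0.7306 = 251.55 g.
M(ZnO) = 65.38 + 16.00 = 81.38 g/mol.
M(Cu) = 63.55 g/mol.
n(ZnO) = 251.55 / 81.38 = 3.0910 mol.
Step 1 (ZnO:Zn = 1:1): theoretical n(Zn) = 3.0910 mol; at 62.55% yield, n(Zn) = 1.9334 mol.
Step 2 (Zn:Cu = 1:1): theoretical n(Cu) = 1.9334 mol, so theoretical mass = 1.9334 × 63.55 = 122.87 g.
At 61.45% yield, actual mass of Cu = 122.87 × 0.6145 = 75.503 g.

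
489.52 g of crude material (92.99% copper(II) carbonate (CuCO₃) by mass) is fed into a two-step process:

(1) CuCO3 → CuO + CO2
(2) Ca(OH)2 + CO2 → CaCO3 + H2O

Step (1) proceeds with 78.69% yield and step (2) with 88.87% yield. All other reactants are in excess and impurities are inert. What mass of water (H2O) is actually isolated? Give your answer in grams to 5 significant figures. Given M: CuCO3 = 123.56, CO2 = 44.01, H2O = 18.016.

Pure CuCO3 = 489.52 × 0.9299 = 455.205 g.
n(CuCO3) = 455.205 / 123.56 = 3.68408 mol.
Step 1 (CuCO3:CO2 = 1:1): theoretical n(CO2) = 3.68408 mol; at 78.69% yield, n(CO2) = 2.89900 mol.
Step 2 (CO2:H2O = 1:1): theoretical n(H2O) = 2.89900 mol, so theoretical mass = 2.89900 × 18.016 = 52.2284 g.
At 88.87% yield, actual mass of H2O = 52.2284 × 0.8887 = 46.4154 g.

46.415 g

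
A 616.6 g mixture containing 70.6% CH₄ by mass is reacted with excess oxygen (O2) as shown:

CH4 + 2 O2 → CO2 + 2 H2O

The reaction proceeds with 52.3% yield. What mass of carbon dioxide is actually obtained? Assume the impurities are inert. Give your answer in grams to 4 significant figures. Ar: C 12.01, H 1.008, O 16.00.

Pure CH4 available = 616.6 g × 0.706 = 435.32 g.
M(CH4) = 12.01 + 4(1.008) = 16.042 g/mol.
M(CO2) = 12.01 + 2(16.00) = 44.01 g/mol.
n(CH4) = 435.32 g / 16.042 g/mol = 27.136 mol.
From the equation the CH4:CO2 mole ratio is 1:1, so n(CO2) = 27.136 × 1/1 = 27.136 mol.
Mass of CO2 = 27.136 mol × 44.01 g/mol = 1194.3 g.
Actual mass collected = 1194.3 g × 0.523 = 624.60 g.

624.6 g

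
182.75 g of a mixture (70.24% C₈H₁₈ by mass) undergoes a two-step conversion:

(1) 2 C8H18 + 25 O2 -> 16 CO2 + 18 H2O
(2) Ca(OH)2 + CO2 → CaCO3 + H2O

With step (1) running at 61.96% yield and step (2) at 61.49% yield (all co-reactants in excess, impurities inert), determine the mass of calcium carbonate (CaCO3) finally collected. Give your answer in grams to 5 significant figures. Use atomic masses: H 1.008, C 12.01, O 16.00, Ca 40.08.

342.83 g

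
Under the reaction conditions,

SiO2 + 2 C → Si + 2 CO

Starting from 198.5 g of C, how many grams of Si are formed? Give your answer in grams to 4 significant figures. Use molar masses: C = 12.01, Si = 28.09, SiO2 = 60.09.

232.1 g

n(C) = 198.50 g / 12.01 g/mol = 16.528 mol.
From the equation the C:Si mole ratio is 2:1, so n(Si) = 16.528 × 1/2 = 8.2639 mol.
Mass of Si = 8.2639 mol × 28.09 g/mol = 232.13 g.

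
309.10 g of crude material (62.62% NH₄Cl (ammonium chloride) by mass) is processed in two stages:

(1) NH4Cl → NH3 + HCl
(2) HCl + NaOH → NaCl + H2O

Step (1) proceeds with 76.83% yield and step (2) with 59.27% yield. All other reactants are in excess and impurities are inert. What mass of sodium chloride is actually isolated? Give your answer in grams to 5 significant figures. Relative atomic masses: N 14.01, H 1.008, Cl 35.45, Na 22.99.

Pure NH4Cl = 309.10 × 0.6262 = 193.558 g.
M(NH4Cl) = 14.01 + 4(1.008) + 35.45 = 53.492 g/mol.
M(NaCl) = 22.99 + 35.45 = 58.44 g/mol.
n(NH4Cl) = 193.558 / 53.492 = 3.61846 mol.
Step 1 (NH4Cl:HCl = 1:1): theoretical n(HCl) = 3.61846 mol; at 76.83% yield, n(HCl) = 2.78006 mol.
Step 2 (HCl:NaCl = 1:1): theoretical n(NaCl) = 2.78006 mol, so theoretical mass = 2.78006 × 58.44 = 162.467 g.
At 59.27% yield, actual mass of NaCl = 162.467 × 0.5927 = 96.2940 g.

96.294 g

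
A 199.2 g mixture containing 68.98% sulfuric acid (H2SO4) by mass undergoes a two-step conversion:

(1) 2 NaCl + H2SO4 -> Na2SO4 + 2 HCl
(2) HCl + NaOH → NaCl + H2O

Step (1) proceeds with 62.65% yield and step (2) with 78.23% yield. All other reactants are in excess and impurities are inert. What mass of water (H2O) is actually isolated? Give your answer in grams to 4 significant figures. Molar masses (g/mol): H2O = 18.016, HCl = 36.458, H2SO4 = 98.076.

24.74 g

Pure H2SO4 = 199.2 × 0.6898 = 137.41 g.
n(H2SO4) = 137.41 / 98.076 = 1.4010 mol.
Step 1 (H2SO4:HCl = 1:2): theoretical n(HCl) = 2.8021 mol; at 62.65% yield, n(HCl) = 1.7555 mol.
Step 2 (HCl:H2O = 1:1): theoretical n(H2O) = 1.7555 mol, so theoretical mass = 1.7555 × 18.016 = 31.627 g.
At 78.23% yield, actual mass of H2O = 31.627 × 0.7823 = 24.742 g.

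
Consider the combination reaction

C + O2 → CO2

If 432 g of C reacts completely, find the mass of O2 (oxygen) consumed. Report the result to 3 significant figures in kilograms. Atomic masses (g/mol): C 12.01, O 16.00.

M(C) = 12.01 g/mol.
M(O2) = 2(16.00) = 32.00 g/mol.
n(C) = 432.0 g / 12.01 g/mol = 35.97 mol.
From the equation the C:O2 mole ratio is 1:1, so n(O2) = 35.97 × 1/1 = 35.97 mol.
Mass of O2 = 35.97 mol × 32.00 g/mol = 1151 g.
Converting to kg: 1151 g = 1.15 kg.

1.15 kg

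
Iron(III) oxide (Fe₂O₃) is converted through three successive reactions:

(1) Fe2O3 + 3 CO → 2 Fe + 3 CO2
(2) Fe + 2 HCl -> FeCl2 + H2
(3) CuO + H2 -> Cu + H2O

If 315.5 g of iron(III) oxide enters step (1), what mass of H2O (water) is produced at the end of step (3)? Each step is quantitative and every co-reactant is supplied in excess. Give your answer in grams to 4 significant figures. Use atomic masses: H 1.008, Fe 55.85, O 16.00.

71.18 g

M(Fe2O3) = 2(55.85) + 3(16.00) = 159.70 g/mol.
M(H2O) = 2(1.008) + 16.00 = 18.016 g/mol.
n(Fe2O3) = 315.5 / 159.70 = 1.9756 mol.
Reaction (1): Fe2O3→Fe ratio 1:2 ⇒ n(Fe) = 3.9512 mol.
Reaction (2): Fe→H2 ratio 1:1 ⇒ n(H2) = 3.9512 mol.
Reaction (3): H2→H2O ratio 1:1 ⇒ n(H2O) = 3.9512 mol.
Mass of H2O = 3.9512 × 18.016 = 71.184 g.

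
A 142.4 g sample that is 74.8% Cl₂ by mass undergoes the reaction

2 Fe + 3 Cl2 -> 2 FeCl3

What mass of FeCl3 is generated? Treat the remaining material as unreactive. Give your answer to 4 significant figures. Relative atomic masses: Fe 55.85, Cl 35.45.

162.5 g

Mass of pure Cl2 = 142.4 g × 0.748 = 106.52 g.
M(Cl2) = 2(35.45) = 70.90 g/mol.
M(FeCl3) = 55.85 + 3(35.45) = 162.20 g/mol.
n(Cl2) = 106.52 g / 70.90 g/mol = 1.5023 mol.
From the equation the Cl2:FeCl3 mole ratio is 3:2, so n(FeCl3) = 1.5023 × 2/3 = 1.0016 mol.
Mass of FeCl3 = 1.0016 mol × 162.20 g/mol = 162.45 g.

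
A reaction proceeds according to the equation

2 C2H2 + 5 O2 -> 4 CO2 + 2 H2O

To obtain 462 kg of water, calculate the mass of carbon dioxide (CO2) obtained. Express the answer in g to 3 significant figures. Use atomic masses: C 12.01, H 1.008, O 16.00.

2260000 g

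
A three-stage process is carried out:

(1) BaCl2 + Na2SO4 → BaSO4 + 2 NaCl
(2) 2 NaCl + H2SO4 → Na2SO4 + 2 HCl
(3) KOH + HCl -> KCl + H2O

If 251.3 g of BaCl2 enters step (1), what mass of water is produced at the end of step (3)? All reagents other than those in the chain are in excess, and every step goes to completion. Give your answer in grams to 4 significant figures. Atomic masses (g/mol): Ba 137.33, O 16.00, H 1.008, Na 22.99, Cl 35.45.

43.48 g

M(BaCl2) = 137.33 + 2(35.45) = 208.23 g/mol.
M(H2O) = 2(1.008) + 16.00 = 18.016 g/mol.
n(BaCl2) = 251.3 / 208.23 = 1.2068 mol.
Reaction (1): BaCl2→NaCl ratio 1:2 ⇒ n(NaCl) = 2.4137 mol.
Reaction (2): NaCl→HCl ratio 2:2 ⇒ n(HCl) = 2.4137 mol.
Reaction (3): HCl→H2O ratio 1:1 ⇒ n(H2O) = 2.4137 mol.
Mass of H2O = 2.4137 × 18.016 = 43.485 g.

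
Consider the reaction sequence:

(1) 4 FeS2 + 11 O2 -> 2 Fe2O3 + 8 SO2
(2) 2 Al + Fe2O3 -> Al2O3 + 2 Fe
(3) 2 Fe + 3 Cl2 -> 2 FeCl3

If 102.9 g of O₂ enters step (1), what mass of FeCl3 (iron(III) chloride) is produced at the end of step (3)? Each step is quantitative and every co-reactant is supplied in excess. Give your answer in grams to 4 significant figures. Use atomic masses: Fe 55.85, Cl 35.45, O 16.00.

189.7 g

M(O2) = 2(16.00) = 32.00 g/mol.
M(FeCl3) = 55.85 + 3(35.45) = 162.20 g/mol.
n(O2) = 102.9 / 32.00 = 3.2156 mol.
Reaction (1): O2→Fe2O3 ratio 11:2 ⇒ n(Fe2O3) = 0.58466 mol.
Reaction (2): Fe2O3→Fe ratio 1:2 ⇒ n(Fe) = 1.1693 mol.
Reaction (3): Fe→FeCl3 ratio 2:2 ⇒ n(FeCl3) = 1.1693 mol.
Mass of FeCl3 = 1.1693 × 162.20 = 189.66 g.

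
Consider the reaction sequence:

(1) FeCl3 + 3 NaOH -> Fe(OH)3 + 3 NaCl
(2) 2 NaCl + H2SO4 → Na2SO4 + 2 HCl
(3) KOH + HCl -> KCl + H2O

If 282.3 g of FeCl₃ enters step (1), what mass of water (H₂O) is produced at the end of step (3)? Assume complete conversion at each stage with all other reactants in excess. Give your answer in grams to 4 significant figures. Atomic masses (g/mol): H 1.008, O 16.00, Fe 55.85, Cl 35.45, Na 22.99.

94.07 g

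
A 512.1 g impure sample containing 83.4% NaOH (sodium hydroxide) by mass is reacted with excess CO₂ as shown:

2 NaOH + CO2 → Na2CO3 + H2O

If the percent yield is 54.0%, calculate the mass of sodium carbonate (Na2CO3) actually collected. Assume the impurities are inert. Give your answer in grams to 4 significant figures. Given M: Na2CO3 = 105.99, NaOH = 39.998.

305.6 g

Pure NaOH available = 512.1 g × 0.834 = 427.09 g.
n(NaOH) = 427.09 g / 39.998 g/mol = 10.678 mol.
From the equation the NaOH:Na2CO3 mole ratio is 2:1, so n(Na2CO3) = 10.678 × 1/2 = 5.3389 mol.
Mass of Na2CO3 = 5.3389 mol × 105.99 g/mol = 565.87 g.
Actual mass collected = 565.87 g × 0.540 = 305.57 g.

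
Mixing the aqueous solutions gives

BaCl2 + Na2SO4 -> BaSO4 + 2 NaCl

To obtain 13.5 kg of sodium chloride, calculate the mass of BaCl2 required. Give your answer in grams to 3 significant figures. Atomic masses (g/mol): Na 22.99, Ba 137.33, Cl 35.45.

24100 g

M(NaCl) = 22.99 + 35.45 = 58.44 g/mol.
M(BaCl2) = 137.33 + 2(35.45) = 208.23 g/mol.
Convert: 13.5 kg = 13500 g.
n(NaCl) = 13500 g / 58.44 g/mol = 231.0 mol.
From the equation the NaCl:BaCl2 mole ratio is 2:1, so n(BaCl2) = 231.0 × 1/2 = 115.5 mol.
Mass of BaCl2 = 115.5 mol × 208.23 g/mol = 24050 g.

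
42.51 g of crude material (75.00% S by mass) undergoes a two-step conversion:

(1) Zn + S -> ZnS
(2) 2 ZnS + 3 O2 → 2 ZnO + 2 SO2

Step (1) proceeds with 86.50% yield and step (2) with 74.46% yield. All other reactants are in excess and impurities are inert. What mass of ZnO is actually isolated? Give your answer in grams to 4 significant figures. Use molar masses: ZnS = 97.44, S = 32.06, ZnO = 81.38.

Pure S = 42.51 × 0.7500 = 31.883 g.
n(S) = 31.883 / 32.06 = 0.99446 mol.
Step 1 (S:ZnS = 1:1): theoretical n(ZnS) = 0.99446 mol; at 86.50% yield, n(ZnS) = 0.86021 mol.
Step 2 (ZnS:ZnO = 2:2): theoretical n(ZnO) = 0.86021 mol, so theoretical mass = 0.86021 × 81.38 = 70.004 g.
At 74.46% yield, actual mass of ZnO = 70.004 × 0.7446 = 52.125 g.

52.12 g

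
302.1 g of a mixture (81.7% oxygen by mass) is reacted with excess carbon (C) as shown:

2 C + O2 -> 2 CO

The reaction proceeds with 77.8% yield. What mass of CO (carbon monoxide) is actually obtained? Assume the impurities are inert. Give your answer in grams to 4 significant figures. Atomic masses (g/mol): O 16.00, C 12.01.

336.2 g

Pure O2 available = 302.1 g × 0.817 = 246.82 g.
M(O2) = 2(16.00) = 32.00 g/mol.
M(CO) = 12.01 + 16.00 = 28.01 g/mol.
n(O2) = 246.82 g / 32.00 g/mol = 7.7130 mol.
From the equation the O2:CO mole ratio is 1:2, so n(CO) = 7.7130 × 2/1 = 15.426 mol.
Mass of CO = 15.426 mol × 28.01 g/mol = 432.08 g.
Actual mass collected = 432.08 g × 0.778 = 336.16 g.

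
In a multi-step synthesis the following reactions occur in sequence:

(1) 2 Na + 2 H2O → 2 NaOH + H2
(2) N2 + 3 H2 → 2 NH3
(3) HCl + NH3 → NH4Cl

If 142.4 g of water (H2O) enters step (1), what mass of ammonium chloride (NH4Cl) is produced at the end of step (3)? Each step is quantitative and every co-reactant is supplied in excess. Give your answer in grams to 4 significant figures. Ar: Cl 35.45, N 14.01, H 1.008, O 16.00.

140.9 g

M(H2O) = 2(1.008) + 16.00 = 18.016 g/mol.
M(NH4Cl) = 14.01 + 4(1.008) + 35.45 = 53.492 g/mol.
n(H2O) = 142.4 / 18.016 = 7.9041 mol.
Reaction (1): H2O→H2 ratio 2:1 ⇒ n(H2) = 3.9520 mol.
Reaction (2): H2→NH3 ratio 3:2 ⇒ n(NH3) = 2.6347 mol.
Reaction (3): NH3→NH4Cl ratio 1:1 ⇒ n(NH4Cl) = 2.6347 mol.
Mass of NH4Cl = 2.6347 × 53.492 = 140.94 g.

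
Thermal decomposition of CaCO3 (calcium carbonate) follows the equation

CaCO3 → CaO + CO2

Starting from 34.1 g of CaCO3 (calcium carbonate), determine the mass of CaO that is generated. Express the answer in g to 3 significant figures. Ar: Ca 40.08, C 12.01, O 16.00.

M(CaCO3) = 40.08 + 12.01 + 3(16.00) = 100.09 g/mol.
M(CaO) = 40.08 + 16.00 = 56.08 g/mol.
n(CaCO3) = 34.10 g / 100.09 g/mol = 0.3407 mol.
From the equation the CaCO3:CaO mole ratio is 1:1, so n(CaO) = 0.3407 × 1/1 = 0.3407 mol.
Mass of CaO = 0.3407 mol × 56.08 g/mol = 19.11 g.

19.1 g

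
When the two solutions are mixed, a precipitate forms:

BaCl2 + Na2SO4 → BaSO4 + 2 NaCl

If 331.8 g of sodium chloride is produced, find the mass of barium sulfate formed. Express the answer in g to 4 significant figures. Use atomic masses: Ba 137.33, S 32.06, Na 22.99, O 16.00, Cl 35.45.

M(NaCl) = 22.99 + 35.45 = 58.44 g/mol.
M(BaSO4) = 137.33 + 32.06 + 4(16.00) = 233.39 g/mol.
n(NaCl) = 331.80 g / 58.44 g/mol = 5.6776 mol.
From the equation the NaCl:BaSO4 mole ratio is 2:1, so n(BaSO4) = 5.6776 × 1/2 = 2.8388 mol.
Mass of BaSO4 = 2.8388 mol × 233.39 g/mol = 662.55 g.

662.5 g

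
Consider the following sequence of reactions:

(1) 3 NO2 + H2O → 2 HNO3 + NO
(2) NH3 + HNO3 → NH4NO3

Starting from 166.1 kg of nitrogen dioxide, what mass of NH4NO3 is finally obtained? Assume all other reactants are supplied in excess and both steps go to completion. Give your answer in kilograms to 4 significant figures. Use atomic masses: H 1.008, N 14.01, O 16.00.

M(NO2) = 14.01 + 2(16.00) = 46.01 g/mol.
M(NH4NO3) = 2(14.01) + 4(1.008) + 3(16.00) = 80.052 g/mol.
166.1 kg = 166100 g.
n(NO2) = 166100 / 46.01 = 3610.1 mol.
Step 1 gives a 3:2 ratio of NO2 to HNO3, so n(HNO3) = 2406.7 mol.
In step 2 the HNO3:NH4NO3 ratio is 1:1, so n(NH4NO3) = 2406.7 mol.
Mass of NH4NO3 = 2406.7 × 80.052 = 192660 g = 192.7 kg.

192.7 kg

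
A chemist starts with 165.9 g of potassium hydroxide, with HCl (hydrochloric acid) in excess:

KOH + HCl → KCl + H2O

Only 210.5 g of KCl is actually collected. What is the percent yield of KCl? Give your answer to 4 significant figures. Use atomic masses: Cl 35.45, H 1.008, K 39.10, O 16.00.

M(KOH) = 39.10 + 16.00 + 1.008 = 56.108 g/mol.
M(KCl) = 39.10 + 35.45 = 74.55 g/mol.
n(KOH) = 165.90 g / 56.108 g/mol = 2.9568 mol.
From the equation the KOH:KCl mole ratio is 1:1, so n(KCl) = 2.9568 × 1/1 = 2.9568 mol.
Mass of KCl = 2.9568 mol × 74.55 g/mol = 220.43 g.
This is the theoretical yield. Percent yield = 210.5 g / 220.43 g × 100% = 95.495%.

95.50 %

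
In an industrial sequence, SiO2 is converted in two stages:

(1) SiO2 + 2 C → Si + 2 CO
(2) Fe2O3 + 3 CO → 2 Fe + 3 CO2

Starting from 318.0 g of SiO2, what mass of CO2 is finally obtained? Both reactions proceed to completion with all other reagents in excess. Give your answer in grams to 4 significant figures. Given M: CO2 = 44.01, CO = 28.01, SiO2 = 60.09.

n(SiO2) = 318.00 / 60.09 = 5.2921 mol.
Step 1 gives a 1:2 ratio of SiO2 to CO, so n(CO) = 10.584 mol.
In step 2 the CO:CO2 ratio is 3:3, so n(CO2) = 10.584 mol.
Mass of CO2 = 10.584 × 44.01 = 465.81 g.

465.8 g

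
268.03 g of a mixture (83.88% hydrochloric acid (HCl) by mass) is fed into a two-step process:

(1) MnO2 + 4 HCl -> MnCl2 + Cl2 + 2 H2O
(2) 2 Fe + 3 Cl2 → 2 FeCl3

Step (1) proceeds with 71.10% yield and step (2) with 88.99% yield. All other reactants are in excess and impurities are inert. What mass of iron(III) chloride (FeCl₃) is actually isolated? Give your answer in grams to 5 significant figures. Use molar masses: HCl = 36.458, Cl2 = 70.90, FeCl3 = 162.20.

105.48 g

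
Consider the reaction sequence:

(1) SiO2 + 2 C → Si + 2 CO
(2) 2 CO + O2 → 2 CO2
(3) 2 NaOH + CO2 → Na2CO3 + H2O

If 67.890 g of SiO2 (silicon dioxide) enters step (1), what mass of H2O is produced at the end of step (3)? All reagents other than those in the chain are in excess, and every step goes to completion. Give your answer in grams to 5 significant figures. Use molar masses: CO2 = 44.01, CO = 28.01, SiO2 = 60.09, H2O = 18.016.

n(SiO2) = 67.890 / 60.09 = 1.12981 mol.
Reaction (1): SiO2→CO ratio 1:2 ⇒ n(CO) = 2.25961 mol.
Reaction (2): CO→CO2 ratio 2:2 ⇒ n(CO2) = 2.25961 mol.
Reaction (3): CO2→H2O ratio 1:1 ⇒ n(H2O) = 2.25961 mol.
Mass of H2O = 2.25961 × 18.016 = 40.7091 g.

40.709 g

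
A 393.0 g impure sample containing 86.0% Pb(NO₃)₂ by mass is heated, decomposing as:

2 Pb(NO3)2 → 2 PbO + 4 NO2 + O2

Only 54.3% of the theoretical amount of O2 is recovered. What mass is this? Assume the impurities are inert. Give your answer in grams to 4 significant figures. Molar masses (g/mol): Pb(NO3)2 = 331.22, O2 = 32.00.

Pure Pb(NO3)2 available = 393.0 g × 0.860 = 337.98 g.
n(Pb(NO3)2) = 337.98 g / 331.22 g/mol = 1.0204 mol.
From the equation the Pb(NO3)2:O2 mole ratio is 2:1, so n(O2) = 1.0204 × 1/2 = 0.51020 mol.
Mass of O2 = 0.51020 mol × 32.00 g/mol = 16.327 g.
Actual mass collected = 16.327 g × 0.543 = 8.8653 g.

8.865 g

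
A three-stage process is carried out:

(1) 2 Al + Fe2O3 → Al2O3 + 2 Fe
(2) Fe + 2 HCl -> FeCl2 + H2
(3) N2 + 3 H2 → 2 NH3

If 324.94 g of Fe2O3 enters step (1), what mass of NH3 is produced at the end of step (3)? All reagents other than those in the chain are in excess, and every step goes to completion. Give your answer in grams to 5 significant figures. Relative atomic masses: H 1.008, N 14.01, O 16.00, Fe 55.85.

M(Fe2O3) = 2(55.85) + 3(16.00) = 159.70 g/mol.
M(NH3) = 14.01 + 3(1.008) = 17.034 g/mol.
n(Fe2O3) = 324.94 / 159.70 = 2.03469 mol.
Reaction (1): Fe2O3→Fe ratio 1:2 ⇒ n(Fe) = 4.06938 mol.
Reaction (2): Fe→H2 ratio 1:1 ⇒ n(H2) = 4.06938 mol.
Reaction (3): H2→NH3 ratio 3:2 ⇒ n(NH3) = 2.71292 mol.
Mass of NH3 = 2.71292 × 17.034 = 46.2119 g.

46.212 g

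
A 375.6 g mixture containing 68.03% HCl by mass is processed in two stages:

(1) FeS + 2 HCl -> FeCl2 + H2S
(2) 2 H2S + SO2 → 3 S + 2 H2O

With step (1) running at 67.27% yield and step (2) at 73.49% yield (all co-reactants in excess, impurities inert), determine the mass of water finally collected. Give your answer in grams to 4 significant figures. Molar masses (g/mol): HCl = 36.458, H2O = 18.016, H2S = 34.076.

Pure HCl = 375.6 × 0.6803 = 255.52 g.
n(HCl) = 255.52 / 36.458 = 7.0086 mol.
Step 1 (HCl:H2S = 2:1): theoretical n(H2S) = 3.5043 mol; at 67.27% yield, n(H2S) = 2.3574 mol.
Step 2 (H2S:H2O = 2:2): theoretical n(H2O) = 2.3574 mol, so theoretical mass = 2.3574 × 18.016 = 42.470 g.
At 73.49% yield, actual mass of H2O = 42.470 × 0.7349 = 31.211 g.

31.21 g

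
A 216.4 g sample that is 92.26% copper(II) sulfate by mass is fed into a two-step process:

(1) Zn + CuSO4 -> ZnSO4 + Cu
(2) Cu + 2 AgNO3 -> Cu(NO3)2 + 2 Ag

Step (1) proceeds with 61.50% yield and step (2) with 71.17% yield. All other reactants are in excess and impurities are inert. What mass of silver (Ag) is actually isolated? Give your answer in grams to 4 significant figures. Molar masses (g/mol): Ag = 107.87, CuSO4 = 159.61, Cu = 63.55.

Pure CuSO4 = 216.4 × 0.9226 = 199.65 g.
n(CuSO4) = 199.65 / 159.61 = 1.2509 mol.
Step 1 (CuSO4:Cu = 1:1): theoretical n(Cu) = 1.2509 mol; at 61.50% yield, n(Cu) = 0.76928 mol.
Step 2 (Cu:Ag = 1:2): theoretical n(Ag) = 1.5386 mol, so theoretical mass = 1.5386 × 107.87 = 165.96 g.
At 71.17% yield, actual mass of Ag = 165.96 × 0.7117 = 118.12 g.

118.1 g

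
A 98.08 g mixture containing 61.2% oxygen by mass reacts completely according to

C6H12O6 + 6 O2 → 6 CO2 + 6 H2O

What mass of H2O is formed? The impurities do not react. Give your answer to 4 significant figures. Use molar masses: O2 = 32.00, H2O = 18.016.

33.79 g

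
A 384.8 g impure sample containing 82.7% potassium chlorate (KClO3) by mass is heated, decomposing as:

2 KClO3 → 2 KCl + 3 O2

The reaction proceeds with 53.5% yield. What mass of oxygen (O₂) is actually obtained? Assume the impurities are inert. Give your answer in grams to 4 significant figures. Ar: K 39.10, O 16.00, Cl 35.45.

66.68 g

Pure KClO3 available = 384.8 g × 0.827 = 318.23 g.
M(KClO3) = 39.10 + 35.45 + 3(16.00) = 122.55 g/mol.
M(O2) = 2(16.00) = 32.00 g/mol.
n(KClO3) = 318.23 g / 122.55 g/mol = 2.5967 mol.
From the equation the KClO3:O2 mole ratio is 2:3, so n(O2) = 2.5967 × 3/2 = 3.8951 mol.
Mass of O2 = 3.8951 mol × 32.00 g/mol = 124.64 g.
Actual mass collected = 124.64 g × 0.535 = 66.684 g.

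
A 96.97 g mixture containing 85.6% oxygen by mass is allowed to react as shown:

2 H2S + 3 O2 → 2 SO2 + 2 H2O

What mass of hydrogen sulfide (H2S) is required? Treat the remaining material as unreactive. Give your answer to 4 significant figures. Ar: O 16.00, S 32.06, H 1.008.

58.93 g

Mass of pure O2 = 96.97 g × 0.856 = 83.006 g.
M(O2) = 2(16.00) = 32.00 g/mol.
M(H2S) = 2(1.008) + 32.06 = 34.076 g/mol.
n(O2) = 83.006 g / 32.00 g/mol = 2.5939 mol.
From the equation the O2:H2S mole ratio is 3:2, so n(H2S) = 2.5939 × 2/3 = 1.7293 mol.
Mass of H2S = 1.7293 mol × 34.076 g/mol = 58.928 g.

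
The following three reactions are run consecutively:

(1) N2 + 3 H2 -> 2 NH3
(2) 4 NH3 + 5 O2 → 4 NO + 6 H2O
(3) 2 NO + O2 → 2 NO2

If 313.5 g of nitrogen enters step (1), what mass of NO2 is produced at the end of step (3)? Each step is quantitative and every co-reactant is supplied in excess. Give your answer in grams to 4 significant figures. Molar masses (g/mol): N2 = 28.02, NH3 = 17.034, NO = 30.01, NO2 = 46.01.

1030 g

n(N2) = 313.5 / 28.02 = 11.188 mol.
Reaction (1): N2→NH3 ratio 1:2 ⇒ n(NH3) = 22.377 mol.
Reaction (2): NH3→NO ratio 4:4 ⇒ n(NO) = 22.377 mol.
Reaction (3): NO→NO2 ratio 2:2 ⇒ n(NO2) = 22.377 mol.
Mass of NO2 = 22.377 × 46.01 = 1029.6 g.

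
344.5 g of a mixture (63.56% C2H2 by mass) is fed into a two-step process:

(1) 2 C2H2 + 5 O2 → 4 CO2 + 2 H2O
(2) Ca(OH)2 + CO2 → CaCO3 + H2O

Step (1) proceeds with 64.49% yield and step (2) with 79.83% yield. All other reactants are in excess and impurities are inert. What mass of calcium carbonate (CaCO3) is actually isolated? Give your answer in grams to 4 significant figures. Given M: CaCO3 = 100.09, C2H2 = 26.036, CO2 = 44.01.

866.7 g

Pure C2H2 = 344.5 × 0.6356 = 218.96 g.
n(C2H2) = 218.96 / 26.036 = 8.4101 mol.
Step 1 (C2H2:CO2 = 2:4): theoretical n(CO2) = 16.820 mol; at 64.49% yield, n(CO2) = 10.847 mol.
Step 2 (CO2:CaCO3 = 1:1): theoretical n(CaCO3) = 10.847 mol, so theoretical mass = 10.847 × 100.09 = 1085.7 g.
At 79.83% yield, actual mass of CaCO3 = 1085.7 × 0.7983 = 866.72 g.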